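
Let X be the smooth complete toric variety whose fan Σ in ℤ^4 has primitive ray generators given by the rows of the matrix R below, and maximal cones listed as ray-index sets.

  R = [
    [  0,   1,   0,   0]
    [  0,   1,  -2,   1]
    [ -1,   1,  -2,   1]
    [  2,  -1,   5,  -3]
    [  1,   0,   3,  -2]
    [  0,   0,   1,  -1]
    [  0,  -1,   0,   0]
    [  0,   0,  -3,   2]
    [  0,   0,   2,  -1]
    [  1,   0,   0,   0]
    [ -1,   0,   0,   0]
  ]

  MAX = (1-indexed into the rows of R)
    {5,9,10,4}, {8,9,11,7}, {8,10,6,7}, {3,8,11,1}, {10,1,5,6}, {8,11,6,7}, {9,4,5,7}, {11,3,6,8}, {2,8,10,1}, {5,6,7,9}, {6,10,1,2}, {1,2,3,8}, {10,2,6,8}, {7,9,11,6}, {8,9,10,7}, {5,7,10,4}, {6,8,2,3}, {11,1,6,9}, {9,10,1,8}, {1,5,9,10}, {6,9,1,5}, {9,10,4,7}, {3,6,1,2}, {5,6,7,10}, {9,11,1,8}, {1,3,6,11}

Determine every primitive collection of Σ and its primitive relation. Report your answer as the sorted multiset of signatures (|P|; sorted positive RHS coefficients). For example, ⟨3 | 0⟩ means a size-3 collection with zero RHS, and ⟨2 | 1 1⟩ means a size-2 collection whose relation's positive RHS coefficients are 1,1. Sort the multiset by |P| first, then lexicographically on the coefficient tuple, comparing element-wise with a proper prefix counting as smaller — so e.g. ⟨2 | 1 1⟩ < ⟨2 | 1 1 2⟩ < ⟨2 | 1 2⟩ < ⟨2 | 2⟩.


Minimal non-faces — 22 found among 11 rays, 26 max cones:

  P = {1,7}:  v_{1} + v_{7} = 0  ⟹  sig = ⟨2 | 0⟩
  P = {10,11}:  v_{10} + v_{11} = 0  ⟹  sig = ⟨2 | 0⟩
  P = {2,9}:  v_{2} + v_{9} = v_{1}  ⟹  sig = ⟨2 | 1⟩
  P = {2,11}:  v_{2} + v_{11} = v_{3}  ⟹  sig = ⟨2 | 1⟩
  P = {3,4}:  v_{3} + v_{4} = v_{5}  ⟹  sig = ⟨2 | 1⟩
  P = {3,10}:  v_{3} + v_{10} = v_{2}  ⟹  sig = ⟨2 | 1⟩
  P = {5,8}:  v_{5} + v_{8} = v_{10}  ⟹  sig = ⟨2 | 1⟩
  P = {2,4}:  v_{2} + v_{4} = v_{5} + v_{10}  ⟹  sig = ⟨2 | 1 1⟩
  P = {2,7}:  v_{2} + v_{7} = v_{6} + v_{8}  ⟹  sig = ⟨2 | 1 1⟩
  P = {3,5}:  v_{3} + v_{5} = v_{1} + v_{6}  ⟹  sig = ⟨2 | 1 1⟩
  P = {3,9}:  v_{3} + v_{9} = v_{1} + v_{11}  ⟹  sig = ⟨2 | 1 1⟩
  P = {5,11}:  v_{5} + v_{11} = v_{6} + v_{9}  ⟹  sig = ⟨2 | 1 1⟩
  P = {1,4}:  v_{1} + v_{4} = v_{5} + v_{9} + v_{10}  ⟹  sig = ⟨2 | 1 1 1⟩
  P = {2,5}:  v_{2} + v_{5} = v_{1} + v_{6} + v_{10}  ⟹  sig = ⟨2 | 1 1 1⟩
  P = {3,7}:  v_{3} + v_{7} = v_{6} + v_{8} + v_{11}  ⟹  sig = ⟨2 | 1 1 1⟩
  P = {4,11}:  v_{4} + v_{11} = v_{5} + v_{7} + v_{9}  ⟹  sig = ⟨2 | 1 1 1⟩
  P = {4,8}:  v_{4} + v_{8} = v_{7} + v_{9} + 2·v_{10}  ⟹  sig = ⟨2 | 1 1 2⟩
  P = {4,6}:  v_{4} + v_{6} = 2·v_{5} + v_{7}  ⟹  sig = ⟨2 | 1 2⟩
  P = {6,8,9}:  v_{6} + v_{8} + v_{9} = 0  ⟹  sig = ⟨3 | 0⟩
  P = {1,6,8}:  v_{1} + v_{6} + v_{8} = v_{2}  ⟹  sig = ⟨3 | 1⟩
  P = {6,9,10}:  v_{6} + v_{9} + v_{10} = v_{5}  ⟹  sig = ⟨3 | 1⟩
  P = {5,7,9,10}:  v_{5} + v_{7} + v_{9} + v_{10} = v_{4}  ⟹  sig = ⟨4 | 1⟩

so the primitive-relation signature multiset is
    ⟨2 | 0⟩
    ⟨2 | 0⟩
    ⟨2 | 1⟩
    ⟨2 | 1⟩
    ⟨2 | 1⟩
    ⟨2 | 1⟩
    ⟨2 | 1⟩
    ⟨2 | 1 1⟩
    ⟨2 | 1 1⟩
    ⟨2 | 1 1⟩
    ⟨2 | 1 1⟩
    ⟨2 | 1 1⟩
    ⟨2 | 1 1 1⟩
    ⟨2 | 1 1 1⟩
    ⟨2 | 1 1 1⟩
    ⟨2 | 1 1 1⟩
    ⟨2 | 1 1 2⟩
    ⟨2 | 1 2⟩
    ⟨3 | 0⟩
    ⟨3 | 1⟩
    ⟨3 | 1⟩
    ⟨4 | 1⟩


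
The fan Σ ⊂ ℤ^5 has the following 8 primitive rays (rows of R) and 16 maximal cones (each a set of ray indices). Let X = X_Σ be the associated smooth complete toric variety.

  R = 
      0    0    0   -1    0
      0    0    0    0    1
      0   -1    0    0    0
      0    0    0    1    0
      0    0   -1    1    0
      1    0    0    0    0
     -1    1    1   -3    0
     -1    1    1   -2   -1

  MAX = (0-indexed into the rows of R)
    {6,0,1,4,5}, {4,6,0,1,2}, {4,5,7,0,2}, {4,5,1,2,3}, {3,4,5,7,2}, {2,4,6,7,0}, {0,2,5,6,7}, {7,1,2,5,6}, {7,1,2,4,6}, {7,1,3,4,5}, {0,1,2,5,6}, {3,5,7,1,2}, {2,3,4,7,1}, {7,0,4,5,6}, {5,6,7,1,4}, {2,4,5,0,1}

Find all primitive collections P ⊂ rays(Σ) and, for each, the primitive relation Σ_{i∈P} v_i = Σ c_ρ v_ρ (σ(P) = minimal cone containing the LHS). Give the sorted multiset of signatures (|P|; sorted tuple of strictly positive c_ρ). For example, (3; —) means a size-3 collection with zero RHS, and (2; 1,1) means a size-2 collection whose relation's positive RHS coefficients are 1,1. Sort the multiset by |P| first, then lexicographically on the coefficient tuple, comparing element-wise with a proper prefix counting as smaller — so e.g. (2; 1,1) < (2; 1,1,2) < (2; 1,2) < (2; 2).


Δ(Σ) — 8 vertices, 5 min non-faces:

  P = {0,3}:  v_{0} + v_{3} = 0  ⇒ sig = (2; —)
  P = {3,6}:  v_{3} + v_{6} = v_{1} + v_{7}  ⇒ sig = (2; 1,1)
  P = {0,1,7}:  v_{0} + v_{1} + v_{7} = v_{6}  ⇒ sig = (3; 1)
  P = {2,4,5,6}:  v_{2} + v_{4} + v_{5} + v_{6} = 2·v_{0}  ⇒ sig = (4; 2)
  P = {1,2,4,5,7}:  v_{1} + v_{2} + v_{4} + v_{5} + v_{7} = v_{0}  ⇒ sig = (5; 1)

Sorted signature multiset PRS(X):
{ (2; —),  (2; 1,1),  (3; 1),  (4; 2),  (5; 1) }


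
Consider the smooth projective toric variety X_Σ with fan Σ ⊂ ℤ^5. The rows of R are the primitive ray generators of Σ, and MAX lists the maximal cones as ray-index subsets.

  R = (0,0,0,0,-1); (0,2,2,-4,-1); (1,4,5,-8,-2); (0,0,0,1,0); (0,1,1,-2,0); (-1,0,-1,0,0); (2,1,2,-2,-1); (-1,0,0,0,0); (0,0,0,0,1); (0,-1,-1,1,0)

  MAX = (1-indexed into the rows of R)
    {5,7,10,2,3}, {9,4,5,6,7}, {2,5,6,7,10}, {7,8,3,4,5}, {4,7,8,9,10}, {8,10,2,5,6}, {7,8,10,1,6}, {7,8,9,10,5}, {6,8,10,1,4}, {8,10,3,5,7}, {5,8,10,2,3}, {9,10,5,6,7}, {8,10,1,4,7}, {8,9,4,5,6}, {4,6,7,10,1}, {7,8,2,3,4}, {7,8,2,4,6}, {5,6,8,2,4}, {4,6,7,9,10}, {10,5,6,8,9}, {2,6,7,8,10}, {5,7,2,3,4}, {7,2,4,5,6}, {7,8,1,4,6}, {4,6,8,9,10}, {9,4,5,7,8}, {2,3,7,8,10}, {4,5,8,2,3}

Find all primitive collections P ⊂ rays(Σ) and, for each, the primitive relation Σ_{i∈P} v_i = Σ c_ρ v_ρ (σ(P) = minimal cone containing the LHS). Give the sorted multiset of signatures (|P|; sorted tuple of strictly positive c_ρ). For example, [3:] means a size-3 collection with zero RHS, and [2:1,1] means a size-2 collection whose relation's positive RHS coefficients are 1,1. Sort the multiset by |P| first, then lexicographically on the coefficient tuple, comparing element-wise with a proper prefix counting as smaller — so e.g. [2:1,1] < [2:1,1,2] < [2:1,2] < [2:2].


14 collections generate NE(X_Σ); each relation:

  {1,9}:  v_{1} + v_{9} = 0  ⇒ sig = [2:]
  {1,5}:  v_{1} + v_{5} = v_{6} + v_{7} + v_{8}  ⇒ sig = [2:1,1,1]
  {1,3}:  v_{1} + v_{3} = v_{2} + v_{6} + 2·v_{7} + 2·v_{8}  ⇒ sig = [2:1,1,2,2]
  {3,9}:  v_{3} + v_{9} = 3·v_{5} + v_{7} + v_{8}  ⇒ sig = [2:1,1,3]
  {2,9}:  v_{2} + v_{9} = 2·v_{5}  ⇒ sig = [2:2]
  {3,6}:  v_{3} + v_{6} = 2·v_{2}  ⇒ sig = [2:2]
  {1,2}:  v_{1} + v_{2} = 2·v_{6} + 2·v_{7} + 2·v_{8}  ⇒ sig = [2:2,2,2]
  {4,5,10}:  v_{4} + v_{5} + v_{10} = 0  ⇒ sig = [3:]
  {2,4,10}:  v_{2} + v_{4} + v_{10} = v_{6} + v_{7} + v_{8}  ⇒ sig = [3:1,1,1]
  {3,4,10}:  v_{3} + v_{4} + v_{10} = v_{2} + v_{7} + v_{8}  ⇒ sig = [3:1,1,1]
  {2,5,7,8}:  v_{2} + v_{5} + v_{7} + v_{8} = v_{3}  ⇒ sig = [4:1]
  {5,6,7,8}:  v_{5} + v_{6} + v_{7} + v_{8} = v_{2}  ⇒ sig = [4:1]
  {6,7,8,9}:  v_{6} + v_{7} + v_{8} + v_{9} = v_{5}  ⇒ sig = [4:1]
  {4,6,7,8,10}:  v_{4} + v_{6} + v_{7} + v_{8} + v_{10} = v_{1}  ⇒ sig = [5:1]

Sorted signature multiset PRS(X):
[[2:], [2:1,1,1], [2:1,1,2,2], [2:1,1,3], [2:2], [2:2], [2:2,2,2], [3:], [3:1,1,1], [3:1,1,1], [4:1], [4:1], [4:1], [5:1]]


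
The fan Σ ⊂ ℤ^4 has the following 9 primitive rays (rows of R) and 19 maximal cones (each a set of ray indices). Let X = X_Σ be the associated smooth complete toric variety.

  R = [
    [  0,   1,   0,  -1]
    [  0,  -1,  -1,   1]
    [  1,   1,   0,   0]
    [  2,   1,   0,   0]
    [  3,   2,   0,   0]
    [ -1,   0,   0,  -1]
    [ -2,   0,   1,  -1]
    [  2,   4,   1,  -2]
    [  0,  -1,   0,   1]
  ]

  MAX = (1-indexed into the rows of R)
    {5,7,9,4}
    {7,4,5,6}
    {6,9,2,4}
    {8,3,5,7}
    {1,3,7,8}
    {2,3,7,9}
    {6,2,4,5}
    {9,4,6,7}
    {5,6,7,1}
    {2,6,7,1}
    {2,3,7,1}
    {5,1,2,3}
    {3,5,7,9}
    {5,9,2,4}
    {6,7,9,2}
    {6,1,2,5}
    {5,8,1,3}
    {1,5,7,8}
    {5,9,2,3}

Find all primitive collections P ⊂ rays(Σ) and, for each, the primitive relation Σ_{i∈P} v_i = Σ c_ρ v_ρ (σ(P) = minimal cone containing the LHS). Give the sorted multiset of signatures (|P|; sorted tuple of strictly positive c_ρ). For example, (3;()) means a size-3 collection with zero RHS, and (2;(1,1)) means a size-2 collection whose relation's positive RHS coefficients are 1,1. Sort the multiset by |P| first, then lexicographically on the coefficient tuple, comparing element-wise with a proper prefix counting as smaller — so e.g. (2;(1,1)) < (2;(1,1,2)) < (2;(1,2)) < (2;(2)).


Δ(Σ) — 9 vertices, 12 min non-faces:

  P = {1,9}:  v_{1} + v_{9} = 0  →  sig = (2;())
  P = {3,4}:  v_{3} + v_{4} = v_{5}  →  sig = (2;(1))
  P = {3,6}:  v_{3} + v_{6} = v_{1}  →  sig = (2;(1))
  P = {1,4}:  v_{1} + v_{4} = v_{5} + v_{6}  →  sig = (2;(1,1))
  P = {8,9}:  v_{8} + v_{9} = v_{3} + v_{5} + v_{7}  →  sig = (2;(1,1,1))
  P = {4,8}:  v_{4} + v_{8} = v_{1} + 2·v_{5} + v_{7}  →  sig = (2;(1,1,2))
  P = {6,8}:  v_{6} + v_{8} = 2·v_{1} + v_{5} + v_{7}  →  sig = (2;(1,1,2))
  P = {2,8}:  v_{2} + v_{8} = v_{1} + 2·v_{3}  →  sig = (2;(1,2))
  P = {2,4,7}:  v_{2} + v_{4} + v_{7} = 0  →  sig = (3;())
  P = {2,5,7}:  v_{2} + v_{5} + v_{7} = v_{3}  →  sig = (3;(1))
  P = {5,6,9}:  v_{5} + v_{6} + v_{9} = v_{4}  →  sig = (3;(1))
  P = {1,3,5,7}:  v_{1} + v_{3} + v_{5} + v_{7} = v_{8}  →  sig = (4;(1))

so the primitive-relation signature multiset is
[(2;()), (2;(1)), (2;(1)), (2;(1,1)), (2;(1,1,1)), (2;(1,1,2)), (2;(1,1,2)), (2;(1,2)), (3;()), (3;(1)), (3;(1)), (4;(1))]


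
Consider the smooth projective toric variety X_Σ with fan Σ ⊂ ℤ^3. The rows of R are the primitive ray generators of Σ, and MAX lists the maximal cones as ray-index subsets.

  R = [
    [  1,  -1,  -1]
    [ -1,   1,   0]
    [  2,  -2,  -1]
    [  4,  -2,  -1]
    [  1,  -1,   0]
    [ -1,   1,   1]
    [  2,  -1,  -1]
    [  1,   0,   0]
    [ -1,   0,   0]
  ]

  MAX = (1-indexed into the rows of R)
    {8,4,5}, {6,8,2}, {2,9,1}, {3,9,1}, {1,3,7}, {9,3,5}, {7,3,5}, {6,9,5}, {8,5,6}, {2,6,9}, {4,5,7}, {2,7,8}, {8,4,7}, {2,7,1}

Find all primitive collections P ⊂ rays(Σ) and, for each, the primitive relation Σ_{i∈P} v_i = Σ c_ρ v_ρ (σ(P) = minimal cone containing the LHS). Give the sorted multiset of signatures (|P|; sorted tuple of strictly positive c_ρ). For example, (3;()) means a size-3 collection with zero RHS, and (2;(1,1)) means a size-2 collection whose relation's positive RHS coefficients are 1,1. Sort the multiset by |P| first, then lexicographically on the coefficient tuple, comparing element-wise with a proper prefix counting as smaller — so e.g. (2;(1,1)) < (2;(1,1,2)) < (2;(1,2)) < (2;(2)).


Σ has 16 primitive collections:

  P = {1,6}:  v_{1} + v_{6} = 0 — sig = (2;())
  P = {2,5}:  v_{2} + v_{5} = 0 — sig = (2;())
  P = {8,9}:  v_{8} + v_{9} = 0 — sig = (2;())
  P = {1,5}:  v_{1} + v_{5} = v_{3} — sig = (2;(1))
  P = {1,8}:  v_{1} + v_{8} = v_{7} — sig = (2;(1))
  P = {2,3}:  v_{2} + v_{3} = v_{1} — sig = (2;(1))
  P = {3,6}:  v_{3} + v_{6} = v_{5} — sig = (2;(1))
  P = {6,7}:  v_{6} + v_{7} = v_{8} — sig = (2;(1))
  P = {7,9}:  v_{7} + v_{9} = v_{1} — sig = (2;(1))
  P = {2,4}:  v_{2} + v_{4} = v_{7} + v_{8} — sig = (2;(1,1))
  P = {3,8}:  v_{3} + v_{8} = v_{5} + v_{7} — sig = (2;(1,1))
  P = {4,9}:  v_{4} + v_{9} = v_{5} + v_{7} — sig = (2;(1,1))
  P = {1,4}:  v_{1} + v_{4} = v_{5} + 2·v_{7} — sig = (2;(1,2))
  P = {4,6}:  v_{4} + v_{6} = v_{5} + 2·v_{8} — sig = (2;(1,2))
  P = {3,4}:  v_{3} + v_{4} = 2·v_{5} + 2·v_{7} — sig = (2;(2,2))
  P = {5,7,8}:  v_{5} + v_{7} + v_{8} = v_{4} — sig = (3;(1))

Sorted signature multiset PRS(X):
[(2;()), (2;()), (2;()), (2;(1)), (2;(1)), (2;(1)), (2;(1)), (2;(1)), (2;(1)), (2;(1,1)), (2;(1,1)), (2;(1,1)), (2;(1,2)), (2;(1,2)), (2;(2,2)), (3;(1))]


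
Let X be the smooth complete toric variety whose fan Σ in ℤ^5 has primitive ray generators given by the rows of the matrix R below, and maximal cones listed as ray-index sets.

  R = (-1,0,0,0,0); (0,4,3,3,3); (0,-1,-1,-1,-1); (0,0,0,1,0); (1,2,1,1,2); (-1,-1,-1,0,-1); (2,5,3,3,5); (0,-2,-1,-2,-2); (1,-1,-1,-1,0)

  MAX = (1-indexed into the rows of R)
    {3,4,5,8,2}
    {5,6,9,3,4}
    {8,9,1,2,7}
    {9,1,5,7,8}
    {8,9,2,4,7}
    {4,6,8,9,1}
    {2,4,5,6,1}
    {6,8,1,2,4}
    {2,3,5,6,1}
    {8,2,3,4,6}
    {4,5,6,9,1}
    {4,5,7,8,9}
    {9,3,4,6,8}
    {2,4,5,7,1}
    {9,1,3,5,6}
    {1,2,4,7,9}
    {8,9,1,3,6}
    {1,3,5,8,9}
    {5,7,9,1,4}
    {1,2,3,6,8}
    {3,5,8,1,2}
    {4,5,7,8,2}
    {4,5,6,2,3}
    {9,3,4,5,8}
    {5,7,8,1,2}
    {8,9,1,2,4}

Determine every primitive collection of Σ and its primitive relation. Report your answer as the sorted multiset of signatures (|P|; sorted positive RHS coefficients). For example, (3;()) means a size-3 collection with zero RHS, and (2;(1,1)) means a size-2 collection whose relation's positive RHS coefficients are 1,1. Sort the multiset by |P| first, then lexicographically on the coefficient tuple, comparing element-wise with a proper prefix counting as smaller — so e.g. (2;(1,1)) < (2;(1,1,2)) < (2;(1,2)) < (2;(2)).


Minimal non-faces — 9 found among 9 rays, 26 max cones:

  • {6,7}:  v_{6} + v_{7} = v_{1} + v_{4} + 2·v_{5} ; sig = (2;(1,1,2))
  • {3,7}:  v_{3} + v_{7} = 2·v_{5} ; sig = (2;(2))
  • {1,3,4}:  v_{1} + v_{3} + v_{4} = v_{6} ; sig = (3;(1))
  • {2,3,9}:  v_{2} + v_{3} + v_{9} = v_{5} ; sig = (3;(1))
  • {2,5,9}:  v_{2} + v_{5} + v_{9} = v_{7} ; sig = (3;(1))
  • {5,6,8}:  v_{5} + v_{6} + v_{8} = v_{3} ; sig = (3;(1))
  • {2,6,9}:  v_{2} + v_{6} + v_{9} = v_{1} + v_{4} + v_{5} ; sig = (3;(1,1,1))
  • {1,4,5,8}:  v_{1} + v_{4} + v_{5} + v_{8} = 0 ; sig = (4;())
  • {1,4,7,8}:  v_{1} + v_{4} + v_{7} + v_{8} = v_{2} + v_{9} ; sig = (4;(1,1))

Sorted signature multiset PRS(X):
    |P|=2: 2 collections, coeffs (1,1,2), (2)
    |P|=3: 5 collections, coeffs (1), (1), (1), (1), (1,1,1)
    |P|=4: 2 collections, coeffs (), (1,1)


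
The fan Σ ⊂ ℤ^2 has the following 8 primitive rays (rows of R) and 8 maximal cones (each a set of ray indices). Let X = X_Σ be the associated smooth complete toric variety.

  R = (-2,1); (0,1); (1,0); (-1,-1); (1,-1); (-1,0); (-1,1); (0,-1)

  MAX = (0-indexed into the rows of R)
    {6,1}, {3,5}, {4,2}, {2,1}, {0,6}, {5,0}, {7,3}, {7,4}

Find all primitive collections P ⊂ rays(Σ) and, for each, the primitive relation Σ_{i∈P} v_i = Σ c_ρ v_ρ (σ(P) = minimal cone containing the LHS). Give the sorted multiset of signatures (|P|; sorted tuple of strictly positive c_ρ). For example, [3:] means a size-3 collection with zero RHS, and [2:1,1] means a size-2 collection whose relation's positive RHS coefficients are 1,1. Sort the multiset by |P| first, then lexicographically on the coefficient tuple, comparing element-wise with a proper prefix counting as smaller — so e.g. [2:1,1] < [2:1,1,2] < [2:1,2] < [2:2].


Primitive collections (20):

  • {1,7}:  v_{1} + v_{7} = 0  ⇒ sig = [2:]
  • {2,5}:  v_{2} + v_{5} = 0  ⇒ sig = [2:]
  • {4,6}:  v_{4} + v_{6} = 0  ⇒ sig = [2:]
  • {0,2}:  v_{0} + v_{2} = v_{6}  ⇒ sig = [2:1]
  • {0,4}:  v_{0} + v_{4} = v_{5}  ⇒ sig = [2:1]
  • {1,3}:  v_{1} + v_{3} = v_{5}  ⇒ sig = [2:1]
  • {1,4}:  v_{1} + v_{4} = v_{2}  ⇒ sig = [2:1]
  • {1,5}:  v_{1} + v_{5} = v_{6}  ⇒ sig = [2:1]
  • {2,3}:  v_{2} + v_{3} = v_{7}  ⇒ sig = [2:1]
  • {2,6}:  v_{2} + v_{6} = v_{1}  ⇒ sig = [2:1]
  • {2,7}:  v_{2} + v_{7} = v_{4}  ⇒ sig = [2:1]
  • {4,5}:  v_{4} + v_{5} = v_{7}  ⇒ sig = [2:1]
  • {5,6}:  v_{5} + v_{6} = v_{0}  ⇒ sig = [2:1]
  • {5,7}:  v_{5} + v_{7} = v_{3}  ⇒ sig = [2:1]
  • {6,7}:  v_{6} + v_{7} = v_{5}  ⇒ sig = [2:1]
  • {0,1}:  v_{0} + v_{1} = 2·v_{6}  ⇒ sig = [2:2]
  • {0,7}:  v_{0} + v_{7} = 2·v_{5}  ⇒ sig = [2:2]
  • {3,4}:  v_{3} + v_{4} = 2·v_{7}  ⇒ sig = [2:2]
  • {3,6}:  v_{3} + v_{6} = 2·v_{5}  ⇒ sig = [2:2]
  • {0,3}:  v_{0} + v_{3} = 3·v_{5}  ⇒ sig = [2:3]

Hence PRS(X_Σ) =
    |P|=2: 20 collections, coeffs (), (), (), (1), (1), (1), (1), (1), (1), (1), (1), (1), (1), (1), (1), (2), (2), (2), (2), (3)


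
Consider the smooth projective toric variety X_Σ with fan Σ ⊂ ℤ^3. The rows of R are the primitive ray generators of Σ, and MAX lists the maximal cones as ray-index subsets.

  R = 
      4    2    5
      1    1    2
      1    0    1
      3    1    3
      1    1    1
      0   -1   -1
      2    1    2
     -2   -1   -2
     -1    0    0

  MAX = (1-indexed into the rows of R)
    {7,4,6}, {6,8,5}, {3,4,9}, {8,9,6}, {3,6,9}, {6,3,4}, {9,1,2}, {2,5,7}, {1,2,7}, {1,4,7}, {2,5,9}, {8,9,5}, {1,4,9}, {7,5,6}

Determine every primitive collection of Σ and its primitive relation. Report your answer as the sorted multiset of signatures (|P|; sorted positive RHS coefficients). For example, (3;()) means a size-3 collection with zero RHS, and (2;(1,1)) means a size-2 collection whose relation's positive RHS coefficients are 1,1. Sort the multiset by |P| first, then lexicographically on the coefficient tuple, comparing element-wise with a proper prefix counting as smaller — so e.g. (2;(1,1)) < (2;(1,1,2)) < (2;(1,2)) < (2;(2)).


Δ(Σ) — 9 vertices, 17 min non-faces:

  P={7,8}:  v_{7} + v_{8} = 0  so sig = (2;())
  P={2,4}:  v_{2} + v_{4} = v_{1}  so sig = (2;(1))
  P={2,6}:  v_{2} + v_{6} = v_{3}  so sig = (2;(1))
  P={2,8}:  v_{2} + v_{8} = v_{9}  so sig = (2;(1))
  P={3,5}:  v_{3} + v_{5} = v_{7}  so sig = (2;(1))
  P={3,7}:  v_{3} + v_{7} = v_{4}  so sig = (2;(1))
  P={4,8}:  v_{4} + v_{8} = v_{3}  so sig = (2;(1))
  P={7,9}:  v_{7} + v_{9} = v_{2}  so sig = (2;(1))
  P={1,6}:  v_{1} + v_{6} = v_{3} + v_{4}  so sig = (2;(1,1))
  P={1,8}:  v_{1} + v_{8} = v_{4} + v_{9}  so sig = (2;(1,1))
  P={2,3}:  v_{2} + v_{3} = v_{4} + v_{9}  so sig = (2;(1,1))
  P={3,8}:  v_{3} + v_{8} = v_{6} + v_{9}  so sig = (2;(1,1))
  P={1,3}:  v_{1} + v_{3} = 2·v_{4} + v_{9}  so sig = (2;(1,2))
  P={1,5}:  v_{1} + v_{5} = v_{2} + 2·v_{7}  so sig = (2;(1,2))
  P={4,5}:  v_{4} + v_{5} = 2·v_{7}  so sig = (2;(2))
  P={5,6,9}:  v_{5} + v_{6} + v_{9} = 0  so sig = (3;())
  P={4,6,9}:  v_{4} + v_{6} + v_{9} = 2·v_{3}  so sig = (3;(2))

Signatures (|P|; sorted positive RHS coefficients), sorted:
    (2;())
    (2;(1))
    (2;(1))
    (2;(1))
    (2;(1))
    (2;(1))
    (2;(1))
    (2;(1))
    (2;(1,1))
    (2;(1,1))
    (2;(1,1))
    (2;(1,1))
    (2;(1,2))
    (2;(1,2))
    (2;(2))
    (3;())
    (3;(2))


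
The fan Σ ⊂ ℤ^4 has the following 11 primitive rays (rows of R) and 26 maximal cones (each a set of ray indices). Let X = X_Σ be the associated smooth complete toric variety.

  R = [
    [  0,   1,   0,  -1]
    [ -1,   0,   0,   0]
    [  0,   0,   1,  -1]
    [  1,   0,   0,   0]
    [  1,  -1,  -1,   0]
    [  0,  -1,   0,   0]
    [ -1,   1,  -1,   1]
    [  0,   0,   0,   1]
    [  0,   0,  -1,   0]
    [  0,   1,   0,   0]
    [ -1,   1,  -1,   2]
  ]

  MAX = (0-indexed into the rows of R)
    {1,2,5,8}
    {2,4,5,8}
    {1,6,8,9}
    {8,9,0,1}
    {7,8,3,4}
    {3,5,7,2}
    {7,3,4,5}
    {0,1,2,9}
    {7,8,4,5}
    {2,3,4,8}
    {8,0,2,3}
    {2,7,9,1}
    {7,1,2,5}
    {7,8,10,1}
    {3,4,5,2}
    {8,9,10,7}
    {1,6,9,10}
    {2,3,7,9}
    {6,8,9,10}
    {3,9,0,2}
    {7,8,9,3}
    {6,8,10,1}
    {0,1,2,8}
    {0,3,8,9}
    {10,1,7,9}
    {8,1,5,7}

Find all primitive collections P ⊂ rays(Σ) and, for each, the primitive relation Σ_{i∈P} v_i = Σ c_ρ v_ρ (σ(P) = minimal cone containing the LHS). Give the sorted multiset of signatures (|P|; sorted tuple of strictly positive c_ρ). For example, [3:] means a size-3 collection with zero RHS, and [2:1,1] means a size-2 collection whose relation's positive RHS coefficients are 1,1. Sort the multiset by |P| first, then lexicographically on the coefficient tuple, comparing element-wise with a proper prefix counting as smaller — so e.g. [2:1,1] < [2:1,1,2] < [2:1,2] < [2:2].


24 collections generate NE(X_Σ); each relation:

  P = {1,3}:  v_{1} + v_{3} = 0  ⇒ sig = [2:]
  P = {5,9}:  v_{5} + v_{9} = 0  ⇒ sig = [2:]
  P = {0,7}:  v_{0} + v_{7} = v_{9}  ⇒ sig = [2:1]
  P = {6,7}:  v_{6} + v_{7} = v_{10}  ⇒ sig = [2:1]
  P = {0,5}:  v_{0} + v_{5} = v_{2} + v_{8}  ⇒ sig = [2:1,1]
  P = {0,10}:  v_{0} + v_{10} = v_{6} + v_{9}  ⇒ sig = [2:1,1]
  P = {1,4}:  v_{1} + v_{4} = v_{5} + v_{8}  ⇒ sig = [2:1,1]
  P = {2,6}:  v_{2} + v_{6} = v_{1} + v_{9}  ⇒ sig = [2:1,1]
  P = {4,9}:  v_{4} + v_{9} = v_{3} + v_{8}  ⇒ sig = [2:1,1]
  P = {2,10}:  v_{2} + v_{10} = v_{1} + v_{7} + v_{9}  ⇒ sig = [2:1,1,1]
  P = {3,6}:  v_{3} + v_{6} = v_{7} + v_{8} + v_{9}  ⇒ sig = [2:1,1,1]
  P = {5,6}:  v_{5} + v_{6} = v_{1} + v_{7} + v_{8}  ⇒ sig = [2:1,1,1]
  P = {0,4}:  v_{0} + v_{4} = v_{2} + v_{3} + 2·v_{8}  ⇒ sig = [2:1,1,2]
  P = {0,6}:  v_{0} + v_{6} = v_{1} + v_{8} + 2·v_{9}  ⇒ sig = [2:1,1,2]
  P = {3,10}:  v_{3} + v_{10} = 2·v_{7} + v_{8} + v_{9}  ⇒ sig = [2:1,1,2]
  P = {5,10}:  v_{5} + v_{10} = v_{1} + 2·v_{7} + v_{8}  ⇒ sig = [2:1,1,2]
  P = {4,6}:  v_{4} + v_{6} = v_{7} + 2·v_{8}  ⇒ sig = [2:1,2]
  P = {4,10}:  v_{4} + v_{10} = 2·v_{7} + 2·v_{8}  ⇒ sig = [2:2,2]
  P = {2,7,8}:  v_{2} + v_{7} + v_{8} = 0  ⇒ sig = [3:]
  P = {2,8,9}:  v_{2} + v_{8} + v_{9} = v_{0}  ⇒ sig = [3:1]
  P = {3,5,8}:  v_{3} + v_{5} + v_{8} = v_{4}  ⇒ sig = [3:1]
  P = {2,4,7}:  v_{2} + v_{4} + v_{7} = v_{3} + v_{5}  ⇒ sig = [3:1,1]
  P = {1,7,8,9}:  v_{1} + v_{7} + v_{8} + v_{9} = v_{6}  ⇒ sig = [4:1]
  P = {1,8,9,10}:  v_{1} + v_{8} + v_{9} + v_{10} = 2·v_{6}  ⇒ sig = [4:2]

Hence PRS(X_Σ) =
{ [2:] ×2,  [2:1] ×2,  [2:1,1] ×5,  [2:1,1,1] ×3,  [2:1,1,2] ×4,  [2:1,2],  [2:2,2],  [3:],  [3:1] ×2,  [3:1,1],  [4:1],  [4:2] }


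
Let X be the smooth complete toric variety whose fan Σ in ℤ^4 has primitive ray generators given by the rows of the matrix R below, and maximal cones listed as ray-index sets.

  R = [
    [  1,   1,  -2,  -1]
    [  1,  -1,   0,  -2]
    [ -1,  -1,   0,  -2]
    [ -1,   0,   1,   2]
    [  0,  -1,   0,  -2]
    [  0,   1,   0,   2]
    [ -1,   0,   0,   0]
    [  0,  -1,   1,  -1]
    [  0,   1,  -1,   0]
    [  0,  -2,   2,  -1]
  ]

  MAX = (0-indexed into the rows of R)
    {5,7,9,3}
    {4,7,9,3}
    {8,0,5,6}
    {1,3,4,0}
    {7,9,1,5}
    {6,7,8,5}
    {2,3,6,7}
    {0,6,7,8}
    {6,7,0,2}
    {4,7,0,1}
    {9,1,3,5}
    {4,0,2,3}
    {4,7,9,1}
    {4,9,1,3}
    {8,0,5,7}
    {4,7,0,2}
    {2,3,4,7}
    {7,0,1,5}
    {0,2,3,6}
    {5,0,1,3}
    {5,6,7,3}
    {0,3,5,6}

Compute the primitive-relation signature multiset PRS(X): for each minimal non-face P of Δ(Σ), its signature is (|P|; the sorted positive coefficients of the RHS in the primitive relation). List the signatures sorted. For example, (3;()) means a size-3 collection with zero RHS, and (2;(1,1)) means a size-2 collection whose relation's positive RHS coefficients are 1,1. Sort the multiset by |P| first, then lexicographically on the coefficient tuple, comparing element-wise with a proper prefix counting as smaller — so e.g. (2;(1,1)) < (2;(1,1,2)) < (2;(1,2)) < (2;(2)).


Minimal non-faces — 16 found among 10 rays, 22 max cones:

  • {4,5}:  v_{4} + v_{5} = 0 — sig = (2;())
  • {0,9}:  v_{0} + v_{9} = v_{1} — sig = (2;(1))
  • {1,6}:  v_{1} + v_{6} = v_{4} — sig = (2;(1))
  • {2,5}:  v_{2} + v_{5} = v_{6} — sig = (2;(1))
  • {4,6}:  v_{4} + v_{6} = v_{2} — sig = (2;(1))
  • {8,9}:  v_{8} + v_{9} = v_{7} — sig = (2;(1))
  • {1,8}:  v_{1} + v_{8} = v_{0} + v_{7} — sig = (2;(1,1))
  • {3,8}:  v_{3} + v_{8} = v_{5} + v_{6} — sig = (2;(1,1))
  • {4,8}:  v_{4} + v_{8} = v_{0} + v_{6} + v_{7} — sig = (2;(1,1,1))
  • {6,9}:  v_{6} + v_{9} = v_{3} + v_{4} + v_{7} — sig = (2;(1,1,1))
  • {2,8}:  v_{2} + v_{8} = v_{0} + 2·v_{6} + v_{7} — sig = (2;(1,1,2))
  • {2,9}:  v_{2} + v_{9} = v_{3} + 2·v_{4} + v_{7} — sig = (2;(1,1,2))
  • {1,2}:  v_{1} + v_{2} = 2·v_{4} — sig = (2;(2))
  • {0,3,7}:  v_{0} + v_{3} + v_{7} = 0 — sig = (3;())
  • {1,3,7}:  v_{1} + v_{3} + v_{7} = v_{9} — sig = (3;(1))
  • {0,5,6,7}:  v_{0} + v_{5} + v_{6} + v_{7} = v_{8} — sig = (4;(1))

Signatures (|P|; sorted positive RHS coefficients), sorted:
{ (2;()),  (2;(1)) ×5,  (2;(1,1)) ×2,  (2;(1,1,1)) ×2,  (2;(1,1,2)) ×2,  (2;(2)),  (3;()),  (3;(1)),  (4;(1)) }


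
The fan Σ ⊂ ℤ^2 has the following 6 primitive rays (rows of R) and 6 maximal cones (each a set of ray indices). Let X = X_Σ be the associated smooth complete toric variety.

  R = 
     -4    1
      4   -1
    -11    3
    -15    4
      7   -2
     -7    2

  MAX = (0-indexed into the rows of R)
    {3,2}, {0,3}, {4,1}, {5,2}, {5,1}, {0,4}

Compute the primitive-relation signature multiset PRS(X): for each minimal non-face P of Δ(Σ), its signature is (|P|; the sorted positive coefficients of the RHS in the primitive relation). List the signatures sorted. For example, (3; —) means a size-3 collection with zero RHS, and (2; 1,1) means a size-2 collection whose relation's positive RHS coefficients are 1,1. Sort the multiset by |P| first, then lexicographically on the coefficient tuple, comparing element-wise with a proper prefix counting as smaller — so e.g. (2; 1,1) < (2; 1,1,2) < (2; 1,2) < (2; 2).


|primitive collections| = 9. Relations:

  • {0,1}:  v_{0} + v_{1} = 0  so sig = (2; —)
  • {4,5}:  v_{4} + v_{5} = 0  so sig = (2; —)
  • {0,2}:  v_{0} + v_{2} = v_{3}  so sig = (2; 1)
  • {0,5}:  v_{0} + v_{5} = v_{2}  so sig = (2; 1)
  • {1,2}:  v_{1} + v_{2} = v_{5}  so sig = (2; 1)
  • {1,3}:  v_{1} + v_{3} = v_{2}  so sig = (2; 1)
  • {2,4}:  v_{2} + v_{4} = v_{0}  so sig = (2; 1)
  • {3,4}:  v_{3} + v_{4} = 2·v_{0}  so sig = (2; 2)
  • {3,5}:  v_{3} + v_{5} = 2·v_{2}  so sig = (2; 2)

so the primitive-relation signature multiset is
{ (2; —) ×2,  (2; 1) ×5,  (2; 2) ×2 }


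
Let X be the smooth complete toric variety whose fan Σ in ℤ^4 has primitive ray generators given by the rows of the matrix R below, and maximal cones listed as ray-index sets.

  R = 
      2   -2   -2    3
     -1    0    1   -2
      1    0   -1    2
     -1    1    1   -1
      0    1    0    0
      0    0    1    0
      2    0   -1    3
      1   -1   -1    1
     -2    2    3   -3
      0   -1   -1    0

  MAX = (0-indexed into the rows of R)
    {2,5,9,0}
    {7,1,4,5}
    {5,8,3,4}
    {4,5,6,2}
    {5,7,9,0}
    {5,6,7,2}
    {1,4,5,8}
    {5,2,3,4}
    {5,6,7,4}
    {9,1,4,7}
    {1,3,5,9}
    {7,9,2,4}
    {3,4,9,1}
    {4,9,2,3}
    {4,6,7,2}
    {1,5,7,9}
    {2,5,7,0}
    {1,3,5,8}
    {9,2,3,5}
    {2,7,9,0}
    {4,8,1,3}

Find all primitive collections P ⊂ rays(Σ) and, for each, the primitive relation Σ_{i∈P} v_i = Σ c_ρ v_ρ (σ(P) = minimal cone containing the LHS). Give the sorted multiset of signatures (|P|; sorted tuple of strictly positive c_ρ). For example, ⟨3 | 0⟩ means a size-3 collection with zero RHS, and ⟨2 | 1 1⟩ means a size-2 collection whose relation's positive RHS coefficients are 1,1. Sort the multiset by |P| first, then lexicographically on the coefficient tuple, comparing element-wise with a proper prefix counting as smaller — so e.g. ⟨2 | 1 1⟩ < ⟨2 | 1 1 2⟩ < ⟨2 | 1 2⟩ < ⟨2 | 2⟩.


18 minimal non-faces of Δ(Σ) (on 10 rays):

  • {1,2}:  v_{1} + v_{2} = 0 — sig = ⟨2 | 0⟩
  • {3,7}:  v_{3} + v_{7} = 0 — sig = ⟨2 | 0⟩
  • {0,8}:  v_{0} + v_{8} = v_{5} — sig = ⟨2 | 1⟩
  • {0,4}:  v_{0} + v_{4} = v_{2} + v_{7} — sig = ⟨2 | 1 1⟩
  • {6,9}:  v_{6} + v_{9} = v_{2} + v_{7} — sig = ⟨2 | 1 1⟩
  • {8,9}:  v_{8} + v_{9} = v_{1} + v_{3} — sig = ⟨2 | 1 1⟩
  • {0,1}:  v_{0} + v_{1} = v_{5} + v_{7} + v_{9} — sig = ⟨2 | 1 1 1⟩
  • {0,3}:  v_{0} + v_{3} = v_{2} + v_{5} + v_{9} — sig = ⟨2 | 1 1 1⟩
  • {1,6}:  v_{1} + v_{6} = v_{4} + v_{5} + v_{7} — sig = ⟨2 | 1 1 1⟩
  • {2,8}:  v_{2} + v_{8} = v_{3} + v_{4} + v_{5} — sig = ⟨2 | 1 1 1⟩
  • {3,6}:  v_{3} + v_{6} = v_{2} + v_{4} + v_{5} — sig = ⟨2 | 1 1 1⟩
  • {7,8}:  v_{7} + v_{8} = v_{1} + v_{4} + v_{5} — sig = ⟨2 | 1 1 1⟩
  • {0,6}:  v_{0} + v_{6} = 2·v_{2} + v_{5} + 2·v_{7} — sig = ⟨2 | 1 2 2⟩
  • {6,8}:  v_{6} + v_{8} = 2·v_{4} + 2·v_{5} — sig = ⟨2 | 2 2⟩
  • {4,5,9}:  v_{4} + v_{5} + v_{9} = 0 — sig = ⟨3 | 0⟩
  • {1,3,4,5}:  v_{1} + v_{3} + v_{4} + v_{5} = v_{8} — sig = ⟨4 | 1⟩
  • {2,4,5,7}:  v_{2} + v_{4} + v_{5} + v_{7} = v_{6} — sig = ⟨4 | 1⟩
  • {2,5,7,9}:  v_{2} + v_{5} + v_{7} + v_{9} = v_{0} — sig = ⟨4 | 1⟩

Signatures (|P|; sorted positive RHS coefficients), sorted:
{ ⟨2 | 0⟩ ×2,  ⟨2 | 1⟩,  ⟨2 | 1 1⟩ ×3,  ⟨2 | 1 1 1⟩ ×6,  ⟨2 | 1 2 2⟩,  ⟨2 | 2 2⟩,  ⟨3 | 0⟩,  ⟨4 | 1⟩ ×3 }


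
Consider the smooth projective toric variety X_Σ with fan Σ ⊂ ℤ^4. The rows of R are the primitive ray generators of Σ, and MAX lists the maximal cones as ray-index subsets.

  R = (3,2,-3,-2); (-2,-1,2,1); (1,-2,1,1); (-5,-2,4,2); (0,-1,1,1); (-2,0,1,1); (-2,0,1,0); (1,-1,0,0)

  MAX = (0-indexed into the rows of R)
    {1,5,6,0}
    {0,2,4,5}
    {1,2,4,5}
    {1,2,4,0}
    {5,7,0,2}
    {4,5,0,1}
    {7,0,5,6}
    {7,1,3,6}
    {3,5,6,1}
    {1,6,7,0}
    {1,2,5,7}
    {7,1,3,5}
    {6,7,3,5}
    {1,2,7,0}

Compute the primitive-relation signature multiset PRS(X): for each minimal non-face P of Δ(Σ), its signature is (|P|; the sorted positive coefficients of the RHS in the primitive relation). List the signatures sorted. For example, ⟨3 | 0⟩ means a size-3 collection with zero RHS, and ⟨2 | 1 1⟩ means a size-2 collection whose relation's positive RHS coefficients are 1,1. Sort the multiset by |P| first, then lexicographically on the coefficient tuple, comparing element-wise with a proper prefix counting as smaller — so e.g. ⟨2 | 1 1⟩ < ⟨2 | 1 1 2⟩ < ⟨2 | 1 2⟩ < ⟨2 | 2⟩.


9 minimal non-faces of Δ(Σ) (on 8 rays):

  {0,3}:  v_{0} + v_{3} = v_{6} — sig = ⟨2 | 1⟩
  {4,6}:  v_{4} + v_{6} = v_{1} — sig = ⟨2 | 1⟩
  {4,7}:  v_{4} + v_{7} = v_{2} — sig = ⟨2 | 1⟩
  {2,6}:  v_{2} + v_{6} = v_{1} + v_{7} — sig = ⟨2 | 1 1⟩
  {3,4}:  v_{3} + v_{4} = 2·v_{1} + v_{5} + v_{7} — sig = ⟨2 | 1 1 2⟩
  {2,3}:  v_{2} + v_{3} = 2·v_{1} + v_{5} + 2·v_{7} — sig = ⟨2 | 1 2 2⟩
  {0,1,5,7}:  v_{0} + v_{1} + v_{5} + v_{7} = 0 — sig = ⟨4 | 0⟩
  {0,1,2,5}:  v_{0} + v_{1} + v_{2} + v_{5} = v_{4} — sig = ⟨4 | 1⟩
  {1,5,6,7}:  v_{1} + v_{5} + v_{6} + v_{7} = v_{3} — sig = ⟨4 | 1⟩

Signatures (|P|; sorted positive RHS coefficients), sorted:
{ ⟨2 | 1⟩ ×3,  ⟨2 | 1 1⟩,  ⟨2 | 1 1 2⟩,  ⟨2 | 1 2 2⟩,  ⟨4 | 0⟩,  ⟨4 | 1⟩ ×2 }


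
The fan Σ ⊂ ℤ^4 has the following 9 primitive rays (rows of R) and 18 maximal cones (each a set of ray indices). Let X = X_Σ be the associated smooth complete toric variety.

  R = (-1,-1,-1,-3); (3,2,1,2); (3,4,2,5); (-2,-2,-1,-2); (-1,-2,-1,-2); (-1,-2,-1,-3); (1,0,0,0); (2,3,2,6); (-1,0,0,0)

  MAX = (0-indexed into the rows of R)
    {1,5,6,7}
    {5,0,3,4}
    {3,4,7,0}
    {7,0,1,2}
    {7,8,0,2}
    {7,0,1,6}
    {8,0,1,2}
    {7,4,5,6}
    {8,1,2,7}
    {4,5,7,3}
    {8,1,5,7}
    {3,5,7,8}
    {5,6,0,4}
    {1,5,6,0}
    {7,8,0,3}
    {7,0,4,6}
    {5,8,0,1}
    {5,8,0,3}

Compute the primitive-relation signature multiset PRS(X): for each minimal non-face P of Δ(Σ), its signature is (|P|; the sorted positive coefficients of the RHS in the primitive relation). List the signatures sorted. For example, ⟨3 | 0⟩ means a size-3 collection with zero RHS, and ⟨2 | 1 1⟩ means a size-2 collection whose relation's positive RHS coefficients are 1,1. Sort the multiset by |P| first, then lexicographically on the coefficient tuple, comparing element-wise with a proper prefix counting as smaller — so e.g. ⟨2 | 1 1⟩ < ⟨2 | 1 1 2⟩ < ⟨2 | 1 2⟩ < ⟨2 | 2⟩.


11 collections generate NE(X_Σ); each relation:

  • {6,8}:  v_{6} + v_{8} = 0  so sig = ⟨2 | 0⟩
  • {1,3}:  v_{1} + v_{3} = v_{6}  so sig = ⟨2 | 1⟩
  • {3,6}:  v_{3} + v_{6} = v_{4}  so sig = ⟨2 | 1⟩
  • {4,8}:  v_{4} + v_{8} = v_{3}  so sig = ⟨2 | 1⟩
  • {2,3}:  v_{2} + v_{3} = v_{0} + v_{7}  so sig = ⟨2 | 1 1⟩
  • {2,5}:  v_{2} + v_{5} = v_{1} + v_{8}  so sig = ⟨2 | 1 1⟩
  • {2,4}:  v_{2} + v_{4} = v_{0} + v_{6} + v_{7}  so sig = ⟨2 | 1 1 1⟩
  • {2,6}:  v_{2} + v_{6} = v_{0} + v_{1} + v_{7}  so sig = ⟨2 | 1 1 1⟩
  • {1,4}:  v_{1} + v_{4} = 2·v_{6}  so sig = ⟨2 | 2⟩
  • {0,5,7}:  v_{0} + v_{5} + v_{7} = 0  so sig = ⟨3 | 0⟩
  • {0,1,7,8}:  v_{0} + v_{1} + v_{7} + v_{8} = v_{2}  so sig = ⟨4 | 1⟩

Hence PRS(X_Σ) =
{ ⟨2 | 0⟩,  ⟨2 | 1⟩ ×3,  ⟨2 | 1 1⟩ ×2,  ⟨2 | 1 1 1⟩ ×2,  ⟨2 | 2⟩,  ⟨3 | 0⟩,  ⟨4 | 1⟩ }


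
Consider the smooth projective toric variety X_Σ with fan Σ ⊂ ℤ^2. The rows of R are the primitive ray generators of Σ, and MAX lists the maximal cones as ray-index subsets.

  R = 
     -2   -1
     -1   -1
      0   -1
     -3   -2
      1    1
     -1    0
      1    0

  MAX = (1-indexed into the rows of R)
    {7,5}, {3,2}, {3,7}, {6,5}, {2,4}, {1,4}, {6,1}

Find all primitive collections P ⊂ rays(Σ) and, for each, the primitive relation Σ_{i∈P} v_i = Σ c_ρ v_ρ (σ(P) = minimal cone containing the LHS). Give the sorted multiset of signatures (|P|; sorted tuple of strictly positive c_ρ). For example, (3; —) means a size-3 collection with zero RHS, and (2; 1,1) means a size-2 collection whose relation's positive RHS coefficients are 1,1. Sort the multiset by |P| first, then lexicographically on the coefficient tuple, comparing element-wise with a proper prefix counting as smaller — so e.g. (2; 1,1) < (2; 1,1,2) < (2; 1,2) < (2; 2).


14 minimal non-faces of Δ(Σ) (on 7 rays):

  {2,5}:  v_{2} + v_{5} = 0 ; sig = (2; —)
  {6,7}:  v_{6} + v_{7} = 0 ; sig = (2; —)
  {1,2}:  v_{1} + v_{2} = v_{4} ; sig = (2; 1)
  {1,5}:  v_{1} + v_{5} = v_{6} ; sig = (2; 1)
  {1,7}:  v_{1} + v_{7} = v_{2} ; sig = (2; 1)
  {2,6}:  v_{2} + v_{6} = v_{1} ; sig = (2; 1)
  {2,7}:  v_{2} + v_{7} = v_{3} ; sig = (2; 1)
  {3,5}:  v_{3} + v_{5} = v_{7} ; sig = (2; 1)
  {3,6}:  v_{3} + v_{6} = v_{2} ; sig = (2; 1)
  {4,5}:  v_{4} + v_{5} = v_{1} ; sig = (2; 1)
  {1,3}:  v_{1} + v_{3} = 2·v_{2} ; sig = (2; 2)
  {4,6}:  v_{4} + v_{6} = 2·v_{1} ; sig = (2; 2)
  {4,7}:  v_{4} + v_{7} = 2·v_{2} ; sig = (2; 2)
  {3,4}:  v_{3} + v_{4} = 3·v_{2} ; sig = (2; 3)

Hence PRS(X_Σ) =
[(2; —), (2; —), (2; 1), (2; 1), (2; 1), (2; 1), (2; 1), (2; 1), (2; 1), (2; 1), (2; 2), (2; 2), (2; 2), (2; 3)]


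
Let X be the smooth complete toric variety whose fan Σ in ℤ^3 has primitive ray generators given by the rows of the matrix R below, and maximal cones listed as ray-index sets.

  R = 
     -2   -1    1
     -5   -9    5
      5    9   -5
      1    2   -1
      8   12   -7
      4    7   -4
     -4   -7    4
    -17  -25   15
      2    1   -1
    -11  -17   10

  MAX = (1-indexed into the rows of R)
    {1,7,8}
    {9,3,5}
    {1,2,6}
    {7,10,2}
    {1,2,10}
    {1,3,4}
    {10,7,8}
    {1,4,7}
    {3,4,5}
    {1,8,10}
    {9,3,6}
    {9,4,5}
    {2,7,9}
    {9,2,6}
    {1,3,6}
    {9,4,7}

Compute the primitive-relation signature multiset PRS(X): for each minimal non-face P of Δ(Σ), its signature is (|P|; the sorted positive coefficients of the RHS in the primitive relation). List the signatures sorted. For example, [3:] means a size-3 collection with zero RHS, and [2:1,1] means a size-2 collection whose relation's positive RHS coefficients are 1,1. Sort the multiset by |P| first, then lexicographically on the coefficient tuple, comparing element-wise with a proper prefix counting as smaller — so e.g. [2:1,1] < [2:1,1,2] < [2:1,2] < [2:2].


24 minimal non-faces of Δ(Σ) (on 10 rays):

  P = {1,9}:  v_{1} + v_{9} = 0  ⟹  sig = [2:]
  P = {2,3}:  v_{2} + v_{3} = 0  ⟹  sig = [2:]
  P = {6,7}:  v_{6} + v_{7} = 0  ⟹  sig = [2:]
  P = {2,4}:  v_{2} + v_{4} = v_{7}  ⟹  sig = [2:1]
  P = {3,7}:  v_{3} + v_{7} = v_{4}  ⟹  sig = [2:1]
  P = {4,6}:  v_{4} + v_{6} = v_{3}  ⟹  sig = [2:1]
  P = {1,5}:  v_{1} + v_{5} = v_{3} + v_{4}  ⟹  sig = [2:1,1]
  P = {2,5}:  v_{2} + v_{5} = v_{4} + v_{9}  ⟹  sig = [2:1,1]
  P = {3,10}:  v_{3} + v_{10} = v_{1} + v_{7}  ⟹  sig = [2:1,1]
  P = {5,10}:  v_{5} + v_{10} = v_{4} + v_{7}  ⟹  sig = [2:1,1]
  P = {6,8}:  v_{6} + v_{8} = v_{1} + v_{10}  ⟹  sig = [2:1,1]
  P = {6,10}:  v_{6} + v_{10} = v_{1} + v_{2}  ⟹  sig = [2:1,1]
  P = {8,9}:  v_{8} + v_{9} = v_{7} + v_{10}  ⟹  sig = [2:1,1]
  P = {9,10}:  v_{9} + v_{10} = v_{2} + v_{7}  ⟹  sig = [2:1,1]
  P = {5,8}:  v_{5} + v_{8} = v_{1} + v_{4} + 2·v_{7}  ⟹  sig = [2:1,1,2]
  P = {4,10}:  v_{4} + v_{10} = v_{1} + 2·v_{7}  ⟹  sig = [2:1,2]
  P = {5,6}:  v_{5} + v_{6} = 2·v_{3} + v_{9}  ⟹  sig = [2:1,2]
  P = {5,7}:  v_{5} + v_{7} = 2·v_{4} + v_{9}  ⟹  sig = [2:1,2]
  P = {2,8}:  v_{2} + v_{8} = 2·v_{10}  ⟹  sig = [2:2]
  P = {3,8}:  v_{3} + v_{8} = 2·v_{1} + 2·v_{7}  ⟹  sig = [2:2,2]
  P = {4,8}:  v_{4} + v_{8} = 2·v_{1} + 3·v_{7}  ⟹  sig = [2:2,3]
  P = {1,2,7}:  v_{1} + v_{2} + v_{7} = v_{10}  ⟹  sig = [3:1]
  P = {1,7,10}:  v_{1} + v_{7} + v_{10} = v_{8}  ⟹  sig = [3:1]
  P = {3,4,9}:  v_{3} + v_{4} + v_{9} = v_{5}  ⟹  sig = [3:1]

Sorted signature multiset PRS(X):
    |P|=2: 21 collections, coeffs (), (), (), (1), (1), (1), (1,1), (1,1), (1,1), (1,1), (1,1), (1,1), (1,1), (1,1), (1,1,2), (1,2), (1,2), (1,2), (2), (2,2), (2,3)
    |P|=3: 3 collections, coeffs (1), (1), (1)


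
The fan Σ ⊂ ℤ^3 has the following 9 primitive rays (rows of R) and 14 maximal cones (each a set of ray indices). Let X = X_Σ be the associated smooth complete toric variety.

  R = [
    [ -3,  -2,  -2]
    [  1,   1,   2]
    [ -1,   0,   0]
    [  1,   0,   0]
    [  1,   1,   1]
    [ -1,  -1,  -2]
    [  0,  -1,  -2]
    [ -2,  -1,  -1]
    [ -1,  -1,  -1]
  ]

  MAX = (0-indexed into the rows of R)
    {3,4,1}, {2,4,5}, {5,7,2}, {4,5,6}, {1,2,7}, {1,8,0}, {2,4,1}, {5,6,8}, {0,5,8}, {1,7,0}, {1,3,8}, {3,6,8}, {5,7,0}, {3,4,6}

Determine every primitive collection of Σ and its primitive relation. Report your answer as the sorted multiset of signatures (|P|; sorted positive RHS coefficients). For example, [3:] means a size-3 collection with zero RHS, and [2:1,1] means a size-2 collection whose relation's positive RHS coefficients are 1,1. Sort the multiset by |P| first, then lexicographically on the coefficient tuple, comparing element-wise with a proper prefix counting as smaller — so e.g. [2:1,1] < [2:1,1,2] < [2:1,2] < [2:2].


Primitive collections (15):

  P = {1,5}:  v_{1} + v_{5} = 0  ⇒ sig = [2:]
  P = {2,3}:  v_{2} + v_{3} = 0  ⇒ sig = [2:]
  P = {4,8}:  v_{4} + v_{8} = 0  ⇒ sig = [2:]
  P = {0,4}:  v_{0} + v_{4} = v_{7}  ⇒ sig = [2:1]
  P = {1,6}:  v_{1} + v_{6} = v_{3}  ⇒ sig = [2:1]
  P = {2,6}:  v_{2} + v_{6} = v_{5}  ⇒ sig = [2:1]
  P = {2,8}:  v_{2} + v_{8} = v_{7}  ⇒ sig = [2:1]
  P = {3,5}:  v_{3} + v_{5} = v_{6}  ⇒ sig = [2:1]
  P = {3,7}:  v_{3} + v_{7} = v_{8}  ⇒ sig = [2:1]
  P = {4,7}:  v_{4} + v_{7} = v_{2}  ⇒ sig = [2:1]
  P = {7,8}:  v_{7} + v_{8} = v_{0}  ⇒ sig = [2:1]
  P = {6,7}:  v_{6} + v_{7} = v_{5} + v_{8}  ⇒ sig = [2:1,1]
  P = {0,6}:  v_{0} + v_{6} = v_{5} + 2·v_{8}  ⇒ sig = [2:1,2]
  P = {0,2}:  v_{0} + v_{2} = 2·v_{7}  ⇒ sig = [2:2]
  P = {0,3}:  v_{0} + v_{3} = 2·v_{8}  ⇒ sig = [2:2]

so the primitive-relation signature multiset is
    |P|=2: 15 collections, coeffs (), (), (), (1), (1), (1), (1), (1), (1), (1), (1), (1,1), (1,2), (2), (2)


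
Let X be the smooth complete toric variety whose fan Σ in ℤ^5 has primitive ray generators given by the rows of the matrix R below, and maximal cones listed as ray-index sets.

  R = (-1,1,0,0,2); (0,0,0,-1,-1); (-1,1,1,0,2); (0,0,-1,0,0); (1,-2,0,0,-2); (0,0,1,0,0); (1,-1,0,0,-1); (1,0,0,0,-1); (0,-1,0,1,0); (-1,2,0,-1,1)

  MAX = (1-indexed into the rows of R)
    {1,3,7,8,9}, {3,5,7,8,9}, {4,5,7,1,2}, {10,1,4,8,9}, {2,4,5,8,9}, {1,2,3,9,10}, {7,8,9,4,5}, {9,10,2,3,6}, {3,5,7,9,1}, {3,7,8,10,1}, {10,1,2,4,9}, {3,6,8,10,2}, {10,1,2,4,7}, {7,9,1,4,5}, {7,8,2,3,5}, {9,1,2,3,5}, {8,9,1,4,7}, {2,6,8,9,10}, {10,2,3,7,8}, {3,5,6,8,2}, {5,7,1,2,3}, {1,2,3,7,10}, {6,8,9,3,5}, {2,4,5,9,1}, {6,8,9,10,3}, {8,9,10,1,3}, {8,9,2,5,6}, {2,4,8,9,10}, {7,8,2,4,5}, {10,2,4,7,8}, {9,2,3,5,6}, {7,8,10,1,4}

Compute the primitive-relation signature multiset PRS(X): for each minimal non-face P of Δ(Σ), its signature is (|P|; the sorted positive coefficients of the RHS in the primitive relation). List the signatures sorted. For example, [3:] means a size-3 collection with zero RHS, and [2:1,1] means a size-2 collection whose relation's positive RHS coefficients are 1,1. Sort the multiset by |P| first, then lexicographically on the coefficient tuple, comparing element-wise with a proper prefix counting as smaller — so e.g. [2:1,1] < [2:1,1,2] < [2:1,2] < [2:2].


Σ has 10 primitive collections:

  P={4,6}:  v_{4} + v_{6} = 0  ⟹  sig = [2:]
  P={1,6}:  v_{1} + v_{6} = v_{3}  ⟹  sig = [2:1]
  P={3,4}:  v_{3} + v_{4} = v_{1}  ⟹  sig = [2:1]
  P={5,10}:  v_{5} + v_{10} = v_{2}  ⟹  sig = [2:1]
  P={6,7}:  v_{6} + v_{7} = v_{3} + v_{5} + v_{8}  ⟹  sig = [2:1,1,1]
  P={7,9,10}:  v_{7} + v_{9} + v_{10} = 0  ⟹  sig = [3:]
  P={1,5,8}:  v_{1} + v_{5} + v_{8} = v_{7}  ⟹  sig = [3:1]
  P={2,7,9}:  v_{2} + v_{7} + v_{9} = v_{5}  ⟹  sig = [3:1]
  P={1,2,8}:  v_{1} + v_{2} + v_{8} = v_{7} + v_{10}  ⟹  sig = [3:1,1]
  P={2,3,8,9}:  v_{2} + v_{3} + v_{8} + v_{9} = v_{6}  ⟹  sig = [4:1]

Sorted signature multiset PRS(X):
    [2:]
    [2:1]
    [2:1]
    [2:1]
    [2:1,1,1]
    [3:]
    [3:1]
    [3:1]
    [3:1,1]
    [4:1]
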